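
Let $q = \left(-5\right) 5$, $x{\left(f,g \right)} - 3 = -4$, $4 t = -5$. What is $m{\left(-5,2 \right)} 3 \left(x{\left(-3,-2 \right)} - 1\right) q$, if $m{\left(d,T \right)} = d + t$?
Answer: $- \frac{1875}{2} \approx -937.5$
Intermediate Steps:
$t = - \frac{5}{4}$ ($t = \frac{1}{4} \left(-5\right) = - \frac{5}{4} \approx -1.25$)
$x{\left(f,g \right)} = -1$ ($x{\left(f,g \right)} = 3 - 4 = -1$)
$m{\left(d,T \right)} = - \frac{5}{4} + d$ ($m{\left(d,T \right)} = d - \frac{5}{4} = - \frac{5}{4} + d$)
$q = -25$
$m{\left(-5,2 \right)} 3 \left(x{\left(-3,-2 \right)} - 1\right) q = \left(- \frac{5}{4} - 5\right) 3 \left(-1 - 1\right) \left(-25\right) = - \frac{25 \cdot 3 \left(-2\right)}{4} \left(-25\right) = \left(- \frac{25}{4}\right) \left(-6\right) \left(-25\right) = \frac{75}{2} \left(-25\right) = - \frac{1875}{2}$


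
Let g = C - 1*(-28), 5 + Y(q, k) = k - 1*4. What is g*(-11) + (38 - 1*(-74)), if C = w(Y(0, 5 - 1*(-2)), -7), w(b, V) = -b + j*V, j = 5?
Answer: 167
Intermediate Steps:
Y(q, k) = -9 + k (Y(q, k) = -5 + (k - 1*4) = -5 + (k - 4) = -5 + (-4 + k) = -9 + k)
w(b, V) = -b + 5*V
C = -33 (C = -(-9 + (5 - 1*(-2))) + 5*(-7) = -(-9 + (5 + 2)) - 35 = -(-9 + 7) - 35 = -1*(-2) - 35 = 2 - 35 = -33)
g = -5 (g = -33 - 1*(-28) = -33 + 28 = -5)
g*(-11) + (38 - 1*(-74)) = -5*(-11) + (38 - 1*(-74)) = 55 + (38 + 74) = 55 + 112 = 167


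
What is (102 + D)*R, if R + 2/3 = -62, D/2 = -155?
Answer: 39104/3 ≈ 13035.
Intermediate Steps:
D = -310 (D = 2*(-155) = -310)
R = -188/3 (R = -⅔ - 62 = -188/3 ≈ -62.667)
(102 + D)*R = (102 - 310)*(-188/3) = -208*(-188/3) = 39104/3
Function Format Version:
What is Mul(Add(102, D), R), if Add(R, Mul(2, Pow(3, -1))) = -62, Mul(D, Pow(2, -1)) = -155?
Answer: Rational(39104, 3) ≈ 13035.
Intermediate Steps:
D = -310 (D = Mul(2, -155) = -310)
R = Rational(-188, 3) (R = Add(Rational(-2, 3), -62) = Rational(-188, 3) ≈ -62.667)
Mul(Add(102, D), R) = Mul(Add(102, -310), Rational(-188, 3)) = Mul(-208, Rational(-188, 3)) = Rational(39104, 3)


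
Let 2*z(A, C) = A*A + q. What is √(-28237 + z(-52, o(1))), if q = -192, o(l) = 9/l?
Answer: I*√26981 ≈ 164.26*I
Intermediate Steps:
z(A, C) = -96 + A²/2 (z(A, C) = (A*A - 192)/2 = (A² - 192)/2 = (-192 + A²)/2 = -96 + A²/2)
√(-28237 + z(-52, o(1))) = √(-28237 + (-96 + (½)*(-52)²)) = √(-28237 + (-96 + (½)*2704)) = √(-28237 + (-96 + 1352)) = √(-28237 + 1256) = √(-26981) = I*√26981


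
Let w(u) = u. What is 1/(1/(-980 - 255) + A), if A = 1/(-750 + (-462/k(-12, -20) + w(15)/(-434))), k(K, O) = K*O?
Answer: -8060856115/17246809 ≈ -467.38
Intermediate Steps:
A = -8680/6527009 (A = 1/(-750 + (-462/((-12*(-20))) + 15/(-434))) = 1/(-750 + (-462/240 + 15*(-1/434))) = 1/(-750 + (-462*1/240 - 15/434)) = 1/(-750 + (-77/40 - 15/434)) = 1/(-750 - 17009/8680) = 1/(-6527009/8680) = -8680/6527009 ≈ -0.0013299)
1/(1/(-980 - 255) + A) = 1/(1/(-980 - 255) - 8680/6527009) = 1/(1/(-1235) - 8680/6527009) = 1/(-1/1235 - 8680/6527009) = 1/(-17246809/8060856115) = -8060856115/17246809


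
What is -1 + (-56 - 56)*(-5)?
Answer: 559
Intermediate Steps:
-1 + (-56 - 56)*(-5) = -1 - 112*(-5) = -1 + 560 = 559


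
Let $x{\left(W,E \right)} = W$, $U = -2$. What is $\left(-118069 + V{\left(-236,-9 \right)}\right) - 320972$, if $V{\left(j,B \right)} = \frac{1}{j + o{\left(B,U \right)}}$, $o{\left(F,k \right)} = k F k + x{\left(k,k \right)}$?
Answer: $- \frac{120297235}{274} \approx -4.3904 \cdot 10^{5}$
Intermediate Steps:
$o{\left(F,k \right)} = k + F k^{2}$ ($o{\left(F,k \right)} = k F k + k = F k k + k = F k^{2} + k = k + F k^{2}$)
$V{\left(j,B \right)} = \frac{1}{-2 + j + 4 B}$ ($V{\left(j,B \right)} = \frac{1}{j - 2 \left(1 + B \left(-2\right)\right)} = \frac{1}{j - 2 \left(1 - 2 B\right)} = \frac{1}{j + \left(-2 + 4 B\right)} = \frac{1}{-2 + j + 4 B}$)
$\left(-118069 + V{\left(-236,-9 \right)}\right) - 320972 = \left(-118069 + \frac{1}{-2 - 236 + 4 \left(-9\right)}\right) - 320972 = \left(-118069 + \frac{1}{-2 - 236 - 36}\right) - 320972 = \left(-118069 + \frac{1}{-274}\right) - 320972 = \left(-118069 - \frac{1}{274}\right) - 320972 = - \frac{32350907}{274} - 320972 = - \frac{120297235}{274}$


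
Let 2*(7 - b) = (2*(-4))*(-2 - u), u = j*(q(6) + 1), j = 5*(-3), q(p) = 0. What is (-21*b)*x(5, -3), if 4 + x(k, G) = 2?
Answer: 2478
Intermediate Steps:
x(k, G) = -2 (x(k, G) = -4 + 2 = -2)
j = -15
u = -15 (u = -15*(0 + 1) = -15*1 = -15)
b = 59 (b = 7 - 2*(-4)*(-2 - 1*(-15))/2 = 7 - (-4)*(-2 + 15) = 7 - (-4)*13 = 7 - ½*(-104) = 7 + 52 = 59)
(-21*b)*x(5, -3) = -21*59*(-2) = -1239*(-2) = 2478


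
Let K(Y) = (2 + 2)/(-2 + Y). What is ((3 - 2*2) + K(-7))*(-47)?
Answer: 611/9 ≈ 67.889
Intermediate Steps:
K(Y) = 4/(-2 + Y)
((3 - 2*2) + K(-7))*(-47) = ((3 - 2*2) + 4/(-2 - 7))*(-47) = ((3 - 4) + 4/(-9))*(-47) = (-1 + 4*(-1/9))*(-47) = (-1 - 4/9)*(-47) = -13/9*(-47) = 611/9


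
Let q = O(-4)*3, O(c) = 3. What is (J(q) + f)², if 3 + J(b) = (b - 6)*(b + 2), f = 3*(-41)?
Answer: 8649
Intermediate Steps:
f = -123
q = 9 (q = 3*3 = 9)
J(b) = -3 + (-6 + b)*(2 + b) (J(b) = -3 + (b - 6)*(b + 2) = -3 + (-6 + b)*(2 + b))
(J(q) + f)² = ((-15 + 9² - 4*9) - 123)² = ((-15 + 81 - 36) - 123)² = (30 - 123)² = (-93)² = 8649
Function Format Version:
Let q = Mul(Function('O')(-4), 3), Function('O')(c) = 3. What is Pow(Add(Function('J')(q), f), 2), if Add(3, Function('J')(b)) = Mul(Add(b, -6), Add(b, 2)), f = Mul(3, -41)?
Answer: 8649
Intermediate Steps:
f = -123
q = 9 (q = Mul(3, 3) = 9)
Function('J')(b) = Add(-3, Mul(Add(-6, b), Add(2, b))) (Function('J')(b) = Add(-3, Mul(Add(b, -6), Add(b, 2))) = Add(-3, Mul(Add(-6, b), Add(2, b))))
Pow(Add(Function('J')(q), f), 2) = Pow(Add(Add(-15, Pow(9, 2), Mul(-4, 9)), -123), 2) = Pow(Add(Add(-15, 81, -36), -123), 2) = Pow(Add(30, -123), 2) = Pow(-93, 2) = 8649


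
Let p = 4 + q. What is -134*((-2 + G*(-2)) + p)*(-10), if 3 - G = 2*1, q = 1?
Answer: 1340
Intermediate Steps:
G = 1 (G = 3 - 2 = 1)
p = 5 (p = 4 + 1 = 5)
-134*((-2 + G*(-2)) + p)*(-10) = -134*((-2 + 1*(-2)) + 5)*(-10) = -134*((-2 - 2) + 5)*(-10) = -134*(-4 + 5)*(-10) = -134*(-10) = 1340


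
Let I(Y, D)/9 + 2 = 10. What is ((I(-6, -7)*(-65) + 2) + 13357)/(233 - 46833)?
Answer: -8679/46600 ≈ -0.18624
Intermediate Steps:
I(Y, D) = 72 (I(Y, D) = -18 + 9*10 = -18 + 90 = 72)
((I(-6, -7)*(-65) + 2) + 13357)/(233 - 46833) = ((72*(-65) + 2) + 13357)/(233 - 46833) = ((-4680 + 2) + 13357)/(-46600) = (-4678 + 13357)*(-1/46600) = 8679*(-1/46600) = -8679/46600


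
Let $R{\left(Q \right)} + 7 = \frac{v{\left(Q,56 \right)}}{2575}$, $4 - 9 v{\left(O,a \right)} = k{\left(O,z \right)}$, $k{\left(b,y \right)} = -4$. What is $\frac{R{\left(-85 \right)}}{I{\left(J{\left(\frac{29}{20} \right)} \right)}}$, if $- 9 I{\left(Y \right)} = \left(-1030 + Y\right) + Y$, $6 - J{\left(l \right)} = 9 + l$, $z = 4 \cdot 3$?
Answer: $- \frac{324434}{5350335} \approx -0.060638$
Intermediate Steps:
$z = 12$
$J{\left(l \right)} = -3 - l$ ($J{\left(l \right)} = 6 - \left(9 + l\right) = -3 - l$)
$v{\left(O,a \right)} = \frac{8}{9}$ ($v{\left(O,a \right)} = \frac{4}{9} - - \frac{4}{9} = \frac{4}{9} + \frac{4}{9} = \frac{8}{9}$)
$I{\left(Y \right)} = \frac{1030}{9} - \frac{2 Y}{9}$ ($I{\left(Y \right)} = - \frac{\left(-1030 + Y\right) + Y}{9} = - \frac{-1030 + 2 Y}{9} = \frac{1030}{9} - \frac{2 Y}{9}$)
$R{\left(Q \right)} = - \frac{162217}{23175}$ ($R{\left(Q \right)} = -7 + \frac{8}{9 \cdot 2575} = -7 + \frac{8}{9} \cdot \frac{1}{2575} = -7 + \frac{8}{23175} = - \frac{162217}{23175}$)
$\frac{R{\left(-85 \right)}}{I{\left(J{\left(\frac{29}{20} \right)} \right)}} = - \frac{162217}{23175 \left(\frac{1030}{9} - \frac{2 \left(-3 - \frac{29}{20}\right)}{9}\right)} = - \frac{162217}{23175 \left(\frac{1030}{9} - - \frac{89}{90}\right)} = - \frac{162217}{23175 \left(\frac{1030}{9} + \frac{89}{90}\right)} = - \frac{162217}{23175 \cdot \frac{3463}{30}} = \left(- \frac{162217}{23175}\right) \frac{30}{3463} = - \frac{324434}{5350335}$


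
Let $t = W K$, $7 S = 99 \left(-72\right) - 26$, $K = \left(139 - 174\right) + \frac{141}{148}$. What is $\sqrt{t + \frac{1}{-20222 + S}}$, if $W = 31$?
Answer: $\frac{i \sqrt{40756830864063}}{196507} \approx 32.488 i$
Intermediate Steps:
$K = - \frac{5039}{148}$ ($K = -35 + 141 \cdot \frac{1}{148} = -35 + \frac{141}{148} = - \frac{5039}{148} \approx -34.047$)
$S = -1022$ ($S = \frac{99 \left(-72\right) - 26}{7} = \frac{-7128 - 26}{7} = \frac{1}{7} \left(-7154\right) = -1022$)
$t = - \frac{156209}{148}$ ($t = 31 \left(- \frac{5039}{148}\right) = - \frac{156209}{148} \approx -1055.5$)
$\sqrt{t + \frac{1}{-20222 + S}} = \sqrt{- \frac{156209}{148} + \frac{1}{-20222 - 1022}} = \sqrt{- \frac{156209}{148} + \frac{1}{-21244}} = \sqrt{- \frac{156209}{148} - \frac{1}{21244}} = \sqrt{- \frac{207406509}{196507}} = \frac{i \sqrt{40756830864063}}{196507}$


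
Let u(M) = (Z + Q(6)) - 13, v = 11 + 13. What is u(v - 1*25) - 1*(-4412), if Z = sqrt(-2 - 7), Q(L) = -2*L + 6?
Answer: 4393 + 3*I ≈ 4393.0 + 3.0*I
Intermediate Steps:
v = 24
Q(L) = 6 - 2*L
Z = 3*I (Z = sqrt(-9) = 3*I ≈ 3.0*I)
u(M) = -19 + 3*I (u(M) = (3*I + (6 - 2*6)) - 13 = (3*I + (6 - 12)) - 13 = (3*I - 6) - 13 = (-6 + 3*I) - 13 = -19 + 3*I)
u(v - 1*25) - 1*(-4412) = (-19 + 3*I) - 1*(-4412) = (-19 + 3*I) + 4412 = 4393 + 3*I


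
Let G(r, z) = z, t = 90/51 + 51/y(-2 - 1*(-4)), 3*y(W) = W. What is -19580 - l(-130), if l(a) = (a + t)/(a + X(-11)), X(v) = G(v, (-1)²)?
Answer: -85879639/4386 ≈ -19580.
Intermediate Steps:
y(W) = W/3
t = 2661/34 (t = 90/51 + 51/(((-2 - 1*(-4))/3)) = 90*(1/51) + 51/(((-2 + 4)/3)) = 30/17 + 51/(((⅓)*2)) = 30/17 + 51/(⅔) = 30/17 + 51*(3/2) = 30/17 + 153/2 = 2661/34 ≈ 78.265)
X(v) = 1 (X(v) = (-1)² = 1)
l(a) = (2661/34 + a)/(1 + a) (l(a) = (a + 2661/34)/(a + 1) = (2661/34 + a)/(1 + a))
-19580 - l(-130) = -19580 - (2661/34 - 130)/(1 - 130) = -19580 - (-1759)/((-129)*34) = -19580 - (-1)*(-1759)/(129*34) = -19580 - 1*1759/4386 = -19580 - 1759/4386 = -85879639/4386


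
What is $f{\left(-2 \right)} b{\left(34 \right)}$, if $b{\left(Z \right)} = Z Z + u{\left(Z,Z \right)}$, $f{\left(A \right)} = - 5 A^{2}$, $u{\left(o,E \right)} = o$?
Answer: $-23800$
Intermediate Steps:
$b{\left(Z \right)} = Z + Z^{2}$ ($b{\left(Z \right)} = Z Z + Z = Z^{2} + Z = Z + Z^{2}$)
$f{\left(-2 \right)} b{\left(34 \right)} = - 5 \left(-2\right)^{2} \cdot 34 \left(1 + 34\right) = \left(-5\right) 4 \cdot 34 \cdot 35 = \left(-20\right) 1190 = -23800$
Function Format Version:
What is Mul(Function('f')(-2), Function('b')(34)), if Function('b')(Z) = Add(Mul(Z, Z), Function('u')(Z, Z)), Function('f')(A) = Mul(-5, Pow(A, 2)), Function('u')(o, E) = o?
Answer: -23800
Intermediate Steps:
Function('b')(Z) = Add(Z, Pow(Z, 2)) (Function('b')(Z) = Add(Mul(Z, Z), Z) = Add(Pow(Z, 2), Z) = Add(Z, Pow(Z, 2)))
Mul(Function('f')(-2), Function('b')(34)) = Mul(Mul(-5, Pow(-2, 2)), Mul(34, Add(1, 34))) = Mul(Mul(-5, 4), Mul(34, 35)) = Mul(-20, 1190) = -23800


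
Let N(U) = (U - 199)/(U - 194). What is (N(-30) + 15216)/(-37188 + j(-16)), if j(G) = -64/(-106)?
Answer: -180656489/441488768 ≈ -0.40920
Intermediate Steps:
j(G) = 32/53 (j(G) = -64*(-1/106) = 32/53)
N(U) = (-199 + U)/(-194 + U)
(N(-30) + 15216)/(-37188 + j(-16)) = ((-199 - 30)/(-194 - 30) + 15216)/(-37188 + 32/53) = (-229/(-224) + 15216)/(-1970932/53) = (-1/224*(-229) + 15216)*(-53/1970932) = (229/224 + 15216)*(-53/1970932) = (3408613/224)*(-53/1970932) = -180656489/441488768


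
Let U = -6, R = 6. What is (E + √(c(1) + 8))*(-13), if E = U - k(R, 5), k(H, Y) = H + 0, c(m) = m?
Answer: 117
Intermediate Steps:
k(H, Y) = H
E = -12 (E = -6 - 1*6 = -6 - 6 = -12)
(E + √(c(1) + 8))*(-13) = (-12 + √(1 + 8))*(-13) = (-12 + √9)*(-13) = (-12 + 3)*(-13) = -9*(-13) = 117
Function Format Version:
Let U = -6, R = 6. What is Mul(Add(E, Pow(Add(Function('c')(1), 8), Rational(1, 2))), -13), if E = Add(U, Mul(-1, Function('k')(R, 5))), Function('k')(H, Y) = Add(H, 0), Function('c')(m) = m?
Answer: 117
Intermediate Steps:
Function('k')(H, Y) = H
E = -12 (E = Add(-6, Mul(-1, 6)) = Add(-6, -6) = -12)
Mul(Add(E, Pow(Add(Function('c')(1), 8), Rational(1, 2))), -13) = Mul(Add(-12, Pow(Add(1, 8), Rational(1, 2))), -13) = Mul(Add(-12, Pow(9, Rational(1, 2))), -13) = Mul(Add(-12, 3), -13) = Mul(-9, -13) = 117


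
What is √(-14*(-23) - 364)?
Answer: I*√42 ≈ 6.4807*I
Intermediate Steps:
√(-14*(-23) - 364) = √(322 - 364) = √(-42) = I*√42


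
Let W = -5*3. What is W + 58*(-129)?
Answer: -7497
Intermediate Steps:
W = -15
W + 58*(-129) = -15 + 58*(-129) = -15 - 7482 = -7497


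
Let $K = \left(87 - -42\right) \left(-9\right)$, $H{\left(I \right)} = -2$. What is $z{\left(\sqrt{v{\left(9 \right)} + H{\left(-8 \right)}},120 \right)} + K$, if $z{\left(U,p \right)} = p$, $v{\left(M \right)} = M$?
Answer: $-1041$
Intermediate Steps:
$K = -1161$ ($K = \left(87 + 42\right) \left(-9\right) = 129 \left(-9\right) = -1161$)
$z{\left(\sqrt{v{\left(9 \right)} + H{\left(-8 \right)}},120 \right)} + K = 120 - 1161 = -1041$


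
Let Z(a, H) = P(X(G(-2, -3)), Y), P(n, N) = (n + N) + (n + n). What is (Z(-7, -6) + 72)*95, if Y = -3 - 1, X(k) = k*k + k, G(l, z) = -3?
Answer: 8170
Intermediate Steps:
X(k) = k + k² (X(k) = k² + k = k + k²)
Y = -4
P(n, N) = N + 3*n (P(n, N) = (N + n) + 2*n = N + 3*n)
Z(a, H) = 14 (Z(a, H) = -4 + 3*(-3*(1 - 3)) = -4 + 3*(-3*(-2)) = -4 + 3*6 = -4 + 18 = 14)
(Z(-7, -6) + 72)*95 = (14 + 72)*95 = 86*95 = 8170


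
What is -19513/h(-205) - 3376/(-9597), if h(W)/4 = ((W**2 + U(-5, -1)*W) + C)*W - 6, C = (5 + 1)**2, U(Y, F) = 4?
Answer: 286605595/813403332 ≈ 0.35235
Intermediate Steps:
C = 36 (C = 6**2 = 36)
h(W) = -24 + 4*W*(36 + W**2 + 4*W) (h(W) = 4*(((W**2 + 4*W) + 36)*W - 6) = 4*((36 + W**2 + 4*W)*W - 6) = 4*(W*(36 + W**2 + 4*W) - 6) = 4*(-6 + W*(36 + W**2 + 4*W)) = -24 + 4*W*(36 + W**2 + 4*W))
-19513/h(-205) - 3376/(-9597) = -19513/(-24 + 4*(-205)**3 + 16*(-205)**2 + 144*(-205)) - 3376/(-9597) = -19513/(-24 + 4*(-8615125) + 16*42025 - 29520) - 3376*(-1/9597) = -19513/(-24 - 34460500 + 672400 - 29520) + 3376/9597 = -19513/(-33817644) + 3376/9597 = -19513*(-1/33817644) + 3376/9597 = 1027/1779876 + 3376/9597 = 286605595/813403332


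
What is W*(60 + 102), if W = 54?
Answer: 8748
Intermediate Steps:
W*(60 + 102) = 54*(60 + 102) = 54*162 = 8748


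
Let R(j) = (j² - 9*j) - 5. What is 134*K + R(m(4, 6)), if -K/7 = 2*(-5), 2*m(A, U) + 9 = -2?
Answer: 37819/4 ≈ 9454.8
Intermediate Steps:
m(A, U) = -11/2 (m(A, U) = -9/2 + (½)*(-2) = -9/2 - 1 = -11/2)
K = 70 (K = -14*(-5) = -7*(-10) = 70)
R(j) = -5 + j² - 9*j
134*K + R(m(4, 6)) = 134*70 + (-5 + (-11/2)² - 9*(-11/2)) = 9380 + (-5 + 121/4 + 99/2) = 9380 + 299/4 = 37819/4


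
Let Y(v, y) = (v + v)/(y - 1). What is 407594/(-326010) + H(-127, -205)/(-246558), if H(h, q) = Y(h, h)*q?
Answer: -1070538043763/857390651520 ≈ -1.2486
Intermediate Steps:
Y(v, y) = 2*v/(-1 + y) (Y(v, y) = (2*v)/(-1 + y) = 2*v/(-1 + y))
H(h, q) = 2*h*q/(-1 + h) (H(h, q) = (2*h/(-1 + h))*q = 2*h*q/(-1 + h))
407594/(-326010) + H(-127, -205)/(-246558) = 407594/(-326010) + (2*(-127)*(-205)/(-1 - 127))/(-246558) = 407594*(-1/326010) + (2*(-127)*(-205)/(-128))*(-1/246558) = -203797/163005 + (2*(-127)*(-205)*(-1/128))*(-1/246558) = -203797/163005 - 26035/64*(-1/246558) = -203797/163005 + 26035/15779712 = -1070538043763/857390651520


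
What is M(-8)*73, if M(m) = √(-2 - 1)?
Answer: 73*I*√3 ≈ 126.44*I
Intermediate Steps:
M(m) = I*√3 (M(m) = √(-3) = I*√3)
M(-8)*73 = (I*√3)*73 = 73*I*√3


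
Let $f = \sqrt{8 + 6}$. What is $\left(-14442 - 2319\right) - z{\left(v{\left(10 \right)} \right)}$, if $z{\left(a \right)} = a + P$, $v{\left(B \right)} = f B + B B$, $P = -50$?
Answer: $-16811 - 10 \sqrt{14} \approx -16848.0$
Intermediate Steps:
$f = \sqrt{14} \approx 3.7417$
$v{\left(B \right)} = B^{2} + B \sqrt{14}$ ($v{\left(B \right)} = \sqrt{14} B + B B = B \sqrt{14} + B^{2} = B^{2} + B \sqrt{14}$)
$z{\left(a \right)} = -50 + a$ ($z{\left(a \right)} = a - 50 = -50 + a$)
$\left(-14442 - 2319\right) - z{\left(v{\left(10 \right)} \right)} = \left(-14442 - 2319\right) - \left(-50 + 10 \left(10 + \sqrt{14}\right)\right) = \left(-14442 - 2319\right) - \left(-50 + \left(100 + 10 \sqrt{14}\right)\right) = -16761 - \left(50 + 10 \sqrt{14}\right) = -16811 - 10 \sqrt{14}$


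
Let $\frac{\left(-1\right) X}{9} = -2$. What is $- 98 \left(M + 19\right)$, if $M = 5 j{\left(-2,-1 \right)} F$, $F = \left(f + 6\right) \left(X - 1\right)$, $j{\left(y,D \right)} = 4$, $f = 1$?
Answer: $-235102$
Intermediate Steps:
$X = 18$ ($X = \left(-9\right) \left(-2\right) = 18$)
$F = 119$ ($F = \left(1 + 6\right) \left(18 - 1\right) = 7 \cdot 17 = 119$)
$M = 2380$ ($M = 5 \cdot 4 \cdot 119 = 20 \cdot 119 = 2380$)
$- 98 \left(M + 19\right) = - 98 \left(2380 + 19\right) = \left(-98\right) 2399 = -235102$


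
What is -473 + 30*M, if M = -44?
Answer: -1793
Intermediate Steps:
-473 + 30*M = -473 + 30*(-44) = -473 - 1320 = -1793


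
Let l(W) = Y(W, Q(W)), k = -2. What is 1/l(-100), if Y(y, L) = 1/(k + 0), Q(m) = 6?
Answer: -2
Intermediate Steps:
Y(y, L) = -½ (Y(y, L) = 1/(-2 + 0) = 1/(-2) = -½)
l(W) = -½
1/l(-100) = 1/(-½) = -2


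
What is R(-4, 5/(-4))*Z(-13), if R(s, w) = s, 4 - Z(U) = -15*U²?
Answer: -10156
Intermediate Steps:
Z(U) = 4 + 15*U² (Z(U) = 4 - (-15)*U² = 4 + 15*U²)
R(-4, 5/(-4))*Z(-13) = -4*(4 + 15*(-13)²) = -4*(4 + 15*169) = -4*(4 + 2535) = -4*2539 = -10156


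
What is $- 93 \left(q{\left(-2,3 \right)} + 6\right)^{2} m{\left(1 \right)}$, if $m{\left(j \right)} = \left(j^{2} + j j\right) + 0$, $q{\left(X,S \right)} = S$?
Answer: $-15066$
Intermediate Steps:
$m{\left(j \right)} = 2 j^{2}$ ($m{\left(j \right)} = \left(j^{2} + j^{2}\right) + 0 = 2 j^{2} + 0 = 2 j^{2}$)
$- 93 \left(q{\left(-2,3 \right)} + 6\right)^{2} m{\left(1 \right)} = - 93 \left(3 + 6\right)^{2} \cdot 2 \cdot 1^{2} = - 93 \cdot 9^{2} \cdot 2 \cdot 1 = \left(-93\right) 81 \cdot 2 = \left(-7533\right) 2 = -15066$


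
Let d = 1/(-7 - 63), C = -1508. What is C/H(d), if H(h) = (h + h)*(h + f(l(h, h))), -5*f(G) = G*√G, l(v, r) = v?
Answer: -6465550000/1751 - 18473000*I*√70/1751 ≈ -3.6925e+6 - 88267.0*I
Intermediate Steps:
f(G) = -G^(3/2)/5 (f(G) = -G*√G/5 = -G^(3/2)/5)
d = -1/70 (d = 1/(-70) = -1/70 ≈ -0.014286)
H(h) = 2*h*(h - h^(3/2)/5) (H(h) = (h + h)*(h - h^(3/2)/5) = (2*h)*(h - h^(3/2)/5) = 2*h*(h - h^(3/2)/5))
C/H(d) = -1508/(2*(-1/70)² - I*√70/857500) = -1508/(2*(1/4900) - I*√70/857500) = -1508/(1/2450 - I*√70/857500)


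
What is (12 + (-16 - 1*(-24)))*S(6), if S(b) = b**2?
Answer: 720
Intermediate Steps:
(12 + (-16 - 1*(-24)))*S(6) = (12 + (-16 - 1*(-24)))*6**2 = (12 + (-16 + 24))*36 = (12 + 8)*36 = 20*36 = 720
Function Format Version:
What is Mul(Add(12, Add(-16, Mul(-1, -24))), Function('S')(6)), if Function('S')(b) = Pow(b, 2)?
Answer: 720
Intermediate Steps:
Mul(Add(12, Add(-16, Mul(-1, -24))), Function('S')(6)) = Mul(Add(12, Add(-16, Mul(-1, -24))), Pow(6, 2)) = Mul(Add(12, Add(-16, 24)), 36) = Mul(Add(12, 8), 36) = Mul(20, 36) = 720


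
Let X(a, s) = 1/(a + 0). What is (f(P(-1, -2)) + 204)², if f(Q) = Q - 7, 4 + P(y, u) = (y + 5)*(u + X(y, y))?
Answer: 32761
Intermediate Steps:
X(a, s) = 1/a
P(y, u) = -4 + (5 + y)*(u + 1/y) (P(y, u) = -4 + (y + 5)*(u + 1/y) = -4 + (5 + y)*(u + 1/y))
f(Q) = -7 + Q
(f(P(-1, -2)) + 204)² = ((-7 + (-3 + 5*(-2) + 5/(-1) - 2*(-1))) + 204)² = ((-7 + (-3 - 10 + 5*(-1) + 2)) + 204)² = ((-7 + (-3 - 10 - 5 + 2)) + 204)² = ((-7 - 16) + 204)² = (-23 + 204)² = 181² = 32761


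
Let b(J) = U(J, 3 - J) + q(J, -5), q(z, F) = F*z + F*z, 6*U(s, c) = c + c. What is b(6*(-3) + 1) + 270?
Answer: 1340/3 ≈ 446.67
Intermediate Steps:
U(s, c) = c/3 (U(s, c) = (c + c)/6 = (2*c)/6 = c/3)
q(z, F) = 2*F*z
b(J) = 1 - 31*J/3 (b(J) = (3 - J)/3 + 2*(-5)*J = (1 - J/3) - 10*J = 1 - 31*J/3)
b(6*(-3) + 1) + 270 = (1 - 31*(6*(-3) + 1)/3) + 270 = (1 - 31*(-18 + 1)/3) + 270 = (1 - 31/3*(-17)) + 270 = (1 + 527/3) + 270 = 530/3 + 270 = 1340/3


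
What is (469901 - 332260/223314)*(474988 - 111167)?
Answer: 19088803722028967/111657 ≈ 1.7096e+11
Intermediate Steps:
(469901 - 332260/223314)*(474988 - 111167) = (469901 - 332260*1/223314)*363821 = (469901 - 166130/111657)*363821 = (52467569827/111657)*363821 = 19088803722028967/111657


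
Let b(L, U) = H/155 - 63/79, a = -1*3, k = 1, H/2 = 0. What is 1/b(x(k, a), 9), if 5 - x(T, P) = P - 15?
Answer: -79/63 ≈ -1.2540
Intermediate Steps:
H = 0 (H = 2*0 = 0)
a = -3
x(T, P) = 20 - P (x(T, P) = 5 - (P - 15) = 5 - (-15 + P) = 5 + (15 - P) = 20 - P)
b(L, U) = -63/79 (b(L, U) = 0/155 - 63/79 = 0*(1/155) - 63*1/79 = 0 - 63/79 = -63/79)
1/b(x(k, a), 9) = 1/(-63/79) = -79/63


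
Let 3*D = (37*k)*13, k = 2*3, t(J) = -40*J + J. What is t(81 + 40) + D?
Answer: -3757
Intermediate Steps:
t(J) = -39*J
k = 6
D = 962 (D = ((37*6)*13)/3 = (222*13)/3 = (⅓)*2886 = 962)
t(81 + 40) + D = -39*(81 + 40) + 962 = -39*121 + 962 = -4719 + 962 = -3757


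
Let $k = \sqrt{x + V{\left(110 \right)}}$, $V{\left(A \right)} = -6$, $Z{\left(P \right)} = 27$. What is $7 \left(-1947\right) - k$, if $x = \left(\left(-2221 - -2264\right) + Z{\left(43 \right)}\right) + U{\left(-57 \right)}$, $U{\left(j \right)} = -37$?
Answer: $-13629 - 3 \sqrt{3} \approx -13634.0$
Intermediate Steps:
$x = 33$ ($x = \left(\left(-2221 - -2264\right) + 27\right) - 37 = \left(\left(-2221 + 2264\right) + 27\right) - 37 = \left(43 + 27\right) - 37 = 70 - 37 = 33$)
$k = 3 \sqrt{3}$ ($k = \sqrt{33 - 6} = \sqrt{27} = 3 \sqrt{3} \approx 5.1962$)
$7 \left(-1947\right) - k = 7 \left(-1947\right) - 3 \sqrt{3} = -13629 - 3 \sqrt{3}$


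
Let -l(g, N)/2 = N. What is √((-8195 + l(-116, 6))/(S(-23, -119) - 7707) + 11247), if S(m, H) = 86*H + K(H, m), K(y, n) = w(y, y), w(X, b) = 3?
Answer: √3619115146634/17938 ≈ 106.05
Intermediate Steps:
K(y, n) = 3
S(m, H) = 3 + 86*H (S(m, H) = 86*H + 3 = 3 + 86*H)
l(g, N) = -2*N
√((-8195 + l(-116, 6))/(S(-23, -119) - 7707) + 11247) = √((-8195 - 2*6)/((3 + 86*(-119)) - 7707) + 11247) = √((-8195 - 12)/((3 - 10234) - 7707) + 11247) = √(-8207/(-10231 - 7707) + 11247) = √(-8207/(-17938) + 11247) = √(-8207*(-1/17938) + 11247) = √(8207/17938 + 11247) = √(201756893/17938) = √3619115146634/17938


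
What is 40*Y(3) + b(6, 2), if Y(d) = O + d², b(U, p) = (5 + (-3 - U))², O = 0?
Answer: 376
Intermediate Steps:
b(U, p) = (2 - U)²
Y(d) = d² (Y(d) = 0 + d² = d²)
40*Y(3) + b(6, 2) = 40*3² + (-2 + 6)² = 40*9 + 4² = 360 + 16 = 376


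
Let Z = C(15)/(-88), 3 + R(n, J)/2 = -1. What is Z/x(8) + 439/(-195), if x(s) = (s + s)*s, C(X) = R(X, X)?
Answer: -617917/274560 ≈ -2.2506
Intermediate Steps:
R(n, J) = -8 (R(n, J) = -6 + 2*(-1) = -6 - 2 = -8)
C(X) = -8
x(s) = 2*s² (x(s) = (2*s)*s = 2*s²)
Z = 1/11 (Z = -8/(-88) = -8*(-1/88) = 1/11 ≈ 0.090909)
Z/x(8) + 439/(-195) = 1/(11*((2*8²))) + 439/(-195) = 1/(11*((2*64))) + 439*(-1/195) = (1/11)/128 - 439/195 = (1/11)*(1/128) - 439/195 = 1/1408 - 439/195 = -617917/274560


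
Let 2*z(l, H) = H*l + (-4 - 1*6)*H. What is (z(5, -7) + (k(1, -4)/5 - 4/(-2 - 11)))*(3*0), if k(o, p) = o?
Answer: 0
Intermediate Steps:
z(l, H) = -5*H + H*l/2 (z(l, H) = (H*l + (-4 - 1*6)*H)/2 = (H*l + (-4 - 6)*H)/2 = (H*l - 10*H)/2 = (-10*H + H*l)/2 = -5*H + H*l/2)
(z(5, -7) + (k(1, -4)/5 - 4/(-2 - 11)))*(3*0) = ((½)*(-7)*(-10 + 5) + (1/5 - 4/(-2 - 11)))*(3*0) = ((½)*(-7)*(-5) + (1*(⅕) - 4/(-13)))*0 = (35/2 + (⅕ - 4*(-1/13)))*0 = (35/2 + (⅕ + 4/13))*0 = (35/2 + 33/65)*0 = (2341/130)*0 = 0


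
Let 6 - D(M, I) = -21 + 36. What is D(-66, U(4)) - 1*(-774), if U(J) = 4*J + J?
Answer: 765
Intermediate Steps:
U(J) = 5*J
D(M, I) = -9 (D(M, I) = 6 - (-21 + 36) = 6 - 1*15 = 6 - 15 = -9)
D(-66, U(4)) - 1*(-774) = -9 - 1*(-774) = -9 + 774 = 765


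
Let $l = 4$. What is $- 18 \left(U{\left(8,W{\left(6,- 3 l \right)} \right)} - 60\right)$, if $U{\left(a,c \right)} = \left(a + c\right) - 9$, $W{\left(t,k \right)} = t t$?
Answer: $450$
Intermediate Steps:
$W{\left(t,k \right)} = t^{2}$
$U{\left(a,c \right)} = -9 + a + c$
$- 18 \left(U{\left(8,W{\left(6,- 3 l \right)} \right)} - 60\right) = - 18 \left(\left(-9 + 8 + 6^{2}\right) - 60\right) = - 18 \left(\left(-9 + 8 + 36\right) - 60\right) = - 18 \left(35 - 60\right) = \left(-18\right) \left(-25\right) = 450$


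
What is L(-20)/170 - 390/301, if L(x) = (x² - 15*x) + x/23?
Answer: 331518/117691 ≈ 2.8169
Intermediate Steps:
L(x) = x² - 344*x/23 (L(x) = (x² - 15*x) + x*(1/23) = (x² - 15*x) + x/23 = x² - 344*x/23)
L(-20)/170 - 390/301 = ((1/23)*(-20)*(-344 + 23*(-20)))/170 - 390/301 = ((1/23)*(-20)*(-344 - 460))*(1/170) - 390*1/301 = ((1/23)*(-20)*(-804))*(1/170) - 390/301 = (16080/23)*(1/170) - 390/301 = 1608/391 - 390/301 = 331518/117691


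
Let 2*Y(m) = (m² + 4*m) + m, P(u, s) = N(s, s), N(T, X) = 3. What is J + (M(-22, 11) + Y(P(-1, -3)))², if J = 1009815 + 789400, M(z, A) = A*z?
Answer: 1852115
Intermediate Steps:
P(u, s) = 3
J = 1799215
Y(m) = m²/2 + 5*m/2 (Y(m) = ((m² + 4*m) + m)/2 = (m² + 5*m)/2 = m²/2 + 5*m/2)
J + (M(-22, 11) + Y(P(-1, -3)))² = 1799215 + (11*(-22) + (½)*3*(5 + 3))² = 1799215 + (-242 + (½)*3*8)² = 1799215 + (-242 + 12)² = 1799215 + (-230)² = 1799215 + 52900 = 1852115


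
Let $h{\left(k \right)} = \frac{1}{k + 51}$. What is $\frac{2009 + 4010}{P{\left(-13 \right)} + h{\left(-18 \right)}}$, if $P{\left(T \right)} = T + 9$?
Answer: $- \frac{198627}{131} \approx -1516.2$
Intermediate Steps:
$h{\left(k \right)} = \frac{1}{51 + k}$
$P{\left(T \right)} = 9 + T$
$\frac{2009 + 4010}{P{\left(-13 \right)} + h{\left(-18 \right)}} = \frac{2009 + 4010}{\left(9 - 13\right) + \frac{1}{51 - 18}} = \frac{6019}{-4 + \frac{1}{33}} = \frac{6019}{- \frac{131}{33}} = 6019 \left(- \frac{33}{131}\right) = - \frac{198627}{131}$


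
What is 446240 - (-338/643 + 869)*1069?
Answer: -310028281/643 ≈ -4.8216e+5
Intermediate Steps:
446240 - (-338/643 + 869)*1069 = 446240 - 558429*1069/643 = 446240 - 1*596960601/643 = 446240 - 596960601/643 = -310028281/643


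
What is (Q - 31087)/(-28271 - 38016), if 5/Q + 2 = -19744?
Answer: 613843907/1308903102 ≈ 0.46898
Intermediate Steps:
Q = -5/19746 (Q = 5/(-2 - 19744) = 5/(-19746) = 5*(-1/19746) = -5/19746 ≈ -0.00025322)
(Q - 31087)/(-28271 - 38016) = (-5/19746 - 31087)/(-28271 - 38016) = -613843907/19746/(-66287) = -613843907/19746*(-1/66287) = 613843907/1308903102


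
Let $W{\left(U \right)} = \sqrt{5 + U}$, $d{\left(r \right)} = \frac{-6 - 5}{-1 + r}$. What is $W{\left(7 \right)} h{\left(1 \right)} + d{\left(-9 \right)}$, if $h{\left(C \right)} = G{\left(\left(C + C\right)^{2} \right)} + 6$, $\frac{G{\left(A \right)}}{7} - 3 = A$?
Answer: $\frac{11}{10} + 110 \sqrt{3} \approx 191.63$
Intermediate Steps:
$d{\left(r \right)} = - \frac{11}{-1 + r}$
$G{\left(A \right)} = 21 + 7 A$
$h{\left(C \right)} = 27 + 28 C^{2}$ ($h{\left(C \right)} = \left(21 + 7 \left(C + C\right)^{2}\right) + 6 = \left(21 + 7 \left(2 C\right)^{2}\right) + 6 = \left(21 + 7 \cdot 4 C^{2}\right) + 6 = \left(21 + 28 C^{2}\right) + 6 = 27 + 28 C^{2}$)
$W{\left(7 \right)} h{\left(1 \right)} + d{\left(-9 \right)} = \sqrt{5 + 7} \left(27 + 28 \cdot 1^{2}\right) - \frac{11}{-1 - 9} = \sqrt{12} \left(27 + 28 \cdot 1\right) - \frac{11}{-10} = 2 \sqrt{3} \left(27 + 28\right) - - \frac{11}{10} = 2 \sqrt{3} \cdot 55 + \frac{11}{10} = 110 \sqrt{3} + \frac{11}{10} = \frac{11}{10} + 110 \sqrt{3}$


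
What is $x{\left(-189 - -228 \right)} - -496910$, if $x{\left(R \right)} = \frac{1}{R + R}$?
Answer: $\frac{38758981}{78} \approx 4.9691 \cdot 10^{5}$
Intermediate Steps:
$x{\left(R \right)} = \frac{1}{2 R}$
$x{\left(-189 - -228 \right)} - -496910 = \frac{1}{2 \left(-189 - -228\right)} - -496910 = \frac{1}{2 \left(-189 + 228\right)} + 496910 = \frac{1}{2 \cdot 39} + 496910 = \frac{1}{2} \cdot \frac{1}{39} + 496910 = \frac{1}{78} + 496910 = \frac{38758981}{78}$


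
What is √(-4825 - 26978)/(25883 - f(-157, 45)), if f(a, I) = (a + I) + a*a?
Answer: I*√31803/1346 ≈ 0.13249*I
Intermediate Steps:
f(a, I) = I + a + a² (f(a, I) = (I + a) + a² = I + a + a²)
√(-4825 - 26978)/(25883 - f(-157, 45)) = √(-4825 - 26978)/(25883 - (45 - 157 + (-157)²)) = √(-31803)/(25883 - (45 - 157 + 24649)) = (I*√31803)/(25883 - 1*24537) = (I*√31803)/(25883 - 24537) = (I*√31803)/1346 = (I*√31803)*(1/1346) = I*√31803/1346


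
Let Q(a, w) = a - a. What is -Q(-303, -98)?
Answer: 0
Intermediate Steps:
Q(a, w) = 0
-Q(-303, -98) = -1*0 = 0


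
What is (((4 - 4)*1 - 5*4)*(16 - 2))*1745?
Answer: -488600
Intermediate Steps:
(((4 - 4)*1 - 5*4)*(16 - 2))*1745 = ((0*1 - 1*20)*14)*1745 = ((0 - 20)*14)*1745 = -20*14*1745 = -280*1745 = -488600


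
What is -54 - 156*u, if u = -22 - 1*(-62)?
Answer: -6294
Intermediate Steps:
u = 40 (u = -22 + 62 = 40)
-54 - 156*u = -54 - 156*40 = -54 - 6240 = -6294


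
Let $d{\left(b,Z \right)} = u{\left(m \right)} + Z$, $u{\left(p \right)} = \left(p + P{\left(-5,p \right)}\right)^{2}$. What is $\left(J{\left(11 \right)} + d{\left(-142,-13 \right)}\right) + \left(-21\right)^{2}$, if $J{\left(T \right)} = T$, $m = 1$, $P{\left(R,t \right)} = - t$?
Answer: $439$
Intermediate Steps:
$u{\left(p \right)} = 0$ ($u{\left(p \right)} = \left(p - p\right)^{2} = 0^{2} = 0$)
$d{\left(b,Z \right)} = Z$ ($d{\left(b,Z \right)} = 0 + Z = Z$)
$\left(J{\left(11 \right)} + d{\left(-142,-13 \right)}\right) + \left(-21\right)^{2} = \left(11 - 13\right) + \left(-21\right)^{2} = -2 + 441 = 439$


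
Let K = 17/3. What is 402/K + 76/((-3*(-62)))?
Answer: 112804/1581 ≈ 71.350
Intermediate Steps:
K = 17/3 (K = 17*(⅓) = 17/3 ≈ 5.6667)
402/K + 76/((-3*(-62))) = 402/(17/3) + 76/((-3*(-62))) = 402*(3/17) + 76/186 = 1206/17 + 76*(1/186) = 1206/17 + 38/93 = 112804/1581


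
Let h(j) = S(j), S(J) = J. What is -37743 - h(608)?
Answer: -38351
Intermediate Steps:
h(j) = j
-37743 - h(608) = -37743 - 1*608 = -37743 - 608 = -38351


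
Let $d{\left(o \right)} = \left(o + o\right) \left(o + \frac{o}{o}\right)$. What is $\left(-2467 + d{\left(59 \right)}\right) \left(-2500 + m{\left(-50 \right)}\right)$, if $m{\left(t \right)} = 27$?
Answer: $-11407949$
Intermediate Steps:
$d{\left(o \right)} = 2 o \left(1 + o\right)$ ($d{\left(o \right)} = 2 o \left(o + 1\right) = 2 o \left(1 + o\right)$)
$\left(-2467 + d{\left(59 \right)}\right) \left(-2500 + m{\left(-50 \right)}\right) = \left(-2467 + 2 \cdot 59 \left(1 + 59\right)\right) \left(-2500 + 27\right) = \left(-2467 + 2 \cdot 59 \cdot 60\right) \left(-2473\right) = \left(-2467 + 7080\right) \left(-2473\right) = 4613 \left(-2473\right) = -11407949$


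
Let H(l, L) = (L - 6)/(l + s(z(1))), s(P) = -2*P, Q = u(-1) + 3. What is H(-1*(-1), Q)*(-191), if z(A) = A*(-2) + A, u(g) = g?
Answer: 764/3 ≈ 254.67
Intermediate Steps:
Q = 2 (Q = -1 + 3 = 2)
z(A) = -A (z(A) = -2*A + A = -A)
H(l, L) = (-6 + L)/(2 + l) (H(l, L) = (L - 6)/(l - (-2)) = (-6 + L)/(l - 2*(-1)) = (-6 + L)/(l + 2) = (-6 + L)/(2 + l))
H(-1*(-1), Q)*(-191) = ((-6 + 2)/(2 - 1*(-1)))*(-191) = (-4/(2 + 1))*(-191) = (-4/3)*(-191) = ((1/3)*(-4))*(-191) = -4/3*(-191) = 764/3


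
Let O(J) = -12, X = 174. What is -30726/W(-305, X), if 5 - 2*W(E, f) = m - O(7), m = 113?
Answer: 5121/10 ≈ 512.10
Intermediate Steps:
W(E, f) = -60 (W(E, f) = 5/2 - (113 - 1*(-12))/2 = 5/2 - (113 + 12)/2 = 5/2 - ½*125 = 5/2 - 125/2 = -60)
-30726/W(-305, X) = -30726/(-60) = -30726*(-1/60) = 5121/10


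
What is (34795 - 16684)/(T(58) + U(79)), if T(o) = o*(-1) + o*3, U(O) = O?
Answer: 6037/65 ≈ 92.877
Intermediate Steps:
T(o) = 2*o (T(o) = -o + 3*o = 2*o)
(34795 - 16684)/(T(58) + U(79)) = (34795 - 16684)/(2*58 + 79) = 18111/(116 + 79) = 18111/195 = 18111*(1/195) = 6037/65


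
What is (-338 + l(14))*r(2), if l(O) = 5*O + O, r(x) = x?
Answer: -508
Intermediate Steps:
l(O) = 6*O
(-338 + l(14))*r(2) = (-338 + 6*14)*2 = (-338 + 84)*2 = -254*2 = -508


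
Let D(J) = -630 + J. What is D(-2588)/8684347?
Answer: -3218/8684347 ≈ -0.00037055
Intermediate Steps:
D(-2588)/8684347 = (-630 - 2588)/8684347 = -3218*1/8684347 = -3218/8684347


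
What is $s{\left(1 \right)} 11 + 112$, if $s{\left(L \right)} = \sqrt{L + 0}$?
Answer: $123$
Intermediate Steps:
$s{\left(L \right)} = \sqrt{L}$
$s{\left(1 \right)} 11 + 112 = \sqrt{1} \cdot 11 + 112 = 1 \cdot 11 + 112 = 11 + 112 = 123$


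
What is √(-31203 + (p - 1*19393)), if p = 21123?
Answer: I*√29473 ≈ 171.68*I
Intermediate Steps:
√(-31203 + (p - 1*19393)) = √(-31203 + (21123 - 1*19393)) = √(-31203 + (21123 - 19393)) = √(-31203 + 1730) = √(-29473) = I*√29473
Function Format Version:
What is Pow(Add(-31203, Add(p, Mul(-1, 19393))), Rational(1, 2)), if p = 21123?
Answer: Mul(I, Pow(29473, Rational(1, 2))) ≈ Mul(171.68, I)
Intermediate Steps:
Pow(Add(-31203, Add(p, Mul(-1, 19393))), Rational(1, 2)) = Pow(Add(-31203, Add(21123, Mul(-1, 19393))), Rational(1, 2)) = Pow(Add(-31203, Add(21123, -19393)), Rational(1, 2)) = Pow(Add(-31203, 1730), Rational(1, 2)) = Pow(-29473, Rational(1, 2)) = Mul(I, Pow(29473, Rational(1, 2)))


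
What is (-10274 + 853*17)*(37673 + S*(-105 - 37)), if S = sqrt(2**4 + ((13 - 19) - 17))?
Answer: 159243771 - 600234*I*sqrt(7) ≈ 1.5924e+8 - 1.5881e+6*I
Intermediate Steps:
S = I*sqrt(7) (S = sqrt(16 + (-6 - 17)) = sqrt(16 - 23) = sqrt(-7) = I*sqrt(7) ≈ 2.6458*I)
(-10274 + 853*17)*(37673 + S*(-105 - 37)) = (-10274 + 853*17)*(37673 + (I*sqrt(7))*(-105 - 37)) = (-10274 + 14501)*(37673 + (I*sqrt(7))*(-142)) = 4227*(37673 - 142*I*sqrt(7)) = 159243771 - 600234*I*sqrt(7)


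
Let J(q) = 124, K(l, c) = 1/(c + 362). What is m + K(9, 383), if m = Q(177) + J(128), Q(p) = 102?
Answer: 168371/745 ≈ 226.00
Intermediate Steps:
K(l, c) = 1/(362 + c)
m = 226 (m = 102 + 124 = 226)
m + K(9, 383) = 226 + 1/(362 + 383) = 226 + 1/745 = 168371/745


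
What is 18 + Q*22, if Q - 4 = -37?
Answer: -708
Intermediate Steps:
Q = -33 (Q = 4 - 37 = -33)
18 + Q*22 = 18 - 33*22 = 18 - 726 = -708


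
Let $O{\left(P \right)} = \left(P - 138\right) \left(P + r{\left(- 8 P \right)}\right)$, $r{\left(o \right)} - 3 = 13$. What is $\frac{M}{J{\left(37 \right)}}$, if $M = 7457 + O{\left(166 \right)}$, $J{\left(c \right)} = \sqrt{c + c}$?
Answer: $\frac{12553 \sqrt{74}}{74} \approx 1459.3$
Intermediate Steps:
$r{\left(o \right)} = 16$ ($r{\left(o \right)} = 3 + 13 = 16$)
$J{\left(c \right)} = \sqrt{2} \sqrt{c}$ ($J{\left(c \right)} = \sqrt{2 c} = \sqrt{2} \sqrt{c}$)
$O{\left(P \right)} = \left(-138 + P\right) \left(16 + P\right)$ ($O{\left(P \right)} = \left(P - 138\right) \left(P + 16\right) = \left(-138 + P\right) \left(16 + P\right)$)
$M = 12553$ ($M = 7457 - \left(22460 - 27556\right) = 7457 - -5096 = 7457 + 5096 = 12553$)
$\frac{M}{J{\left(37 \right)}} = \frac{12553}{\sqrt{2} \sqrt{37}} = \frac{12553}{\sqrt{74}} = 12553 \frac{\sqrt{74}}{74} = \frac{12553 \sqrt{74}}{74}$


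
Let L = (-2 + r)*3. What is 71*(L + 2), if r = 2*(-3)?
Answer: -1562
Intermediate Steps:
r = -6
L = -24 (L = (-2 - 6)*3 = -8*3 = -24)
71*(L + 2) = 71*(-24 + 2) = 71*(-22) = -1562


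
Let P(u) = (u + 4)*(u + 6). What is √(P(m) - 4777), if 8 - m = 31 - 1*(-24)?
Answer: I*√3014 ≈ 54.9*I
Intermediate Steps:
m = -47 (m = 8 - (31 - 1*(-24)) = 8 - (31 + 24) = 8 - 1*55 = 8 - 55 = -47)
P(u) = (4 + u)*(6 + u)
√(P(m) - 4777) = √((24 + (-47)² + 10*(-47)) - 4777) = √((24 + 2209 - 470) - 4777) = √(1763 - 4777) = √(-3014) = I*√3014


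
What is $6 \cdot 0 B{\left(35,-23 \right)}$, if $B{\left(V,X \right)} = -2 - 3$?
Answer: $0$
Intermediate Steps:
$B{\left(V,X \right)} = -5$
$6 \cdot 0 B{\left(35,-23 \right)} = 6 \cdot 0 \left(-5\right) = 0 \left(-5\right) = 0$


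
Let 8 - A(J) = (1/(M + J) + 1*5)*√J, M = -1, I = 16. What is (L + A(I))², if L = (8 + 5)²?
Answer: 5527201/225 ≈ 24565.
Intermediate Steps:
L = 169 (L = 13² = 169)
A(J) = 8 - √J*(5 + 1/(-1 + J)) (A(J) = 8 - (1/(-1 + J) + 1*5)*√J = 8 - (1/(-1 + J) + 5)*√J = 8 - (5 + 1/(-1 + J))*√J = 8 - √J*(5 + 1/(-1 + J)))
(L + A(I))² = (169 + (-8 - 5*16^(3/2) + 4*√16 + 8*16)/(-1 + 16))² = (169 + (-8 - 5*64 + 4*4 + 128)/15)² = (169 + (-8 - 320 + 16 + 128)/15)² = (169 + (1/15)*(-184))² = (169 - 184/15)² = (2351/15)² = 5527201/225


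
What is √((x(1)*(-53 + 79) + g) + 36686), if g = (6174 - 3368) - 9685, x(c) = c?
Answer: √29833 ≈ 172.72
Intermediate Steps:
g = -6879 (g = 2806 - 9685 = -6879)
√((x(1)*(-53 + 79) + g) + 36686) = √((1*(-53 + 79) - 6879) + 36686) = √((1*26 - 6879) + 36686) = √((26 - 6879) + 36686) = √(-6853 + 36686) = √29833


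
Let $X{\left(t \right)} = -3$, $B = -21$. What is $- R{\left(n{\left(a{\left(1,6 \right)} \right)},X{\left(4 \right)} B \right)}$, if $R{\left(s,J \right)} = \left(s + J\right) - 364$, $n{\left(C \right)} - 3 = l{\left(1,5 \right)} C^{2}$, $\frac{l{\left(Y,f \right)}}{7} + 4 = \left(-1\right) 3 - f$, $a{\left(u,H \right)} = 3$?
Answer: $1054$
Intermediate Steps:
$l{\left(Y,f \right)} = -49 - 7 f$ ($l{\left(Y,f \right)} = -28 + 7 \left(\left(-1\right) 3 - f\right) = -28 + 7 \left(-3 - f\right) = -28 - \left(21 + 7 f\right) = -49 - 7 f$)
$n{\left(C \right)} = 3 - 84 C^{2}$ ($n{\left(C \right)} = 3 + \left(-49 - 35\right) C^{2} = 3 - 84 C^{2}$)
$R{\left(s,J \right)} = -364 + J + s$ ($R{\left(s,J \right)} = \left(J + s\right) - 364 = -364 + J + s$)
$- R{\left(n{\left(a{\left(1,6 \right)} \right)},X{\left(4 \right)} B \right)} = - (-364 - -63 + \left(3 - 84 \cdot 3^{2}\right)) = - (-364 + 63 + \left(3 - 756\right)) = - (-364 + 63 - 753) = \left(-1\right) \left(-1054\right) = 1054$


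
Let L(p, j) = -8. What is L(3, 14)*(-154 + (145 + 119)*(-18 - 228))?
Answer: 520784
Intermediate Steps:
L(3, 14)*(-154 + (145 + 119)*(-18 - 228)) = -8*(-154 + (145 + 119)*(-18 - 228)) = -8*(-154 + 264*(-246)) = -8*(-154 - 64944) = -8*(-65098) = 520784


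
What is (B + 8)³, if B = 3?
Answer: 1331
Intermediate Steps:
(B + 8)³ = (3 + 8)³ = 11³ = 1331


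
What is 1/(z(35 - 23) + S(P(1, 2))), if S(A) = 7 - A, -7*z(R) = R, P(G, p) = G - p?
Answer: 7/44 ≈ 0.15909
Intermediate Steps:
z(R) = -R/7
1/(z(35 - 23) + S(P(1, 2))) = 1/(-(35 - 23)/7 + (7 - (1 - 1*2))) = 1/(-⅐*12 + (7 - (1 - 2))) = 1/(-12/7 + (7 - 1*(-1))) = 1/(-12/7 + (7 + 1)) = 1/(-12/7 + 8) = 1/(44/7) = 7/44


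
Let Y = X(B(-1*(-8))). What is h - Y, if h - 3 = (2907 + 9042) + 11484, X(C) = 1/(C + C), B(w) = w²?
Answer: 2999807/128 ≈ 23436.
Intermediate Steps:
X(C) = 1/(2*C)
h = 23436 (h = 3 + ((2907 + 9042) + 11484) = 3 + (11949 + 11484) = 3 + 23433 = 23436)
Y = 1/128 (Y = 1/(2*((-1*(-8))²)) = 1/(2*(8²)) = (½)/64 = (½)*(1/64) = 1/128 ≈ 0.0078125)
h - Y = 23436 - 1*1/128 = 23436 - 1/128 = 2999807/128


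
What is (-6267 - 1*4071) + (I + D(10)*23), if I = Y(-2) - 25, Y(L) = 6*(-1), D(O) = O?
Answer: -10139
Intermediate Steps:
Y(L) = -6
I = -31 (I = -6 - 25 = -31)
(-6267 - 1*4071) + (I + D(10)*23) = (-6267 - 1*4071) + (-31 + 10*23) = (-6267 - 4071) + (-31 + 230) = -10338 + 199 = -10139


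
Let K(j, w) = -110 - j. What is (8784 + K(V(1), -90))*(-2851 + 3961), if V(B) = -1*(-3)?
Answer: 9624810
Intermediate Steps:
V(B) = 3
(8784 + K(V(1), -90))*(-2851 + 3961) = (8784 + (-110 - 1*3))*(-2851 + 3961) = (8784 + (-110 - 3))*1110 = (8784 - 113)*1110 = 8671*1110 = 9624810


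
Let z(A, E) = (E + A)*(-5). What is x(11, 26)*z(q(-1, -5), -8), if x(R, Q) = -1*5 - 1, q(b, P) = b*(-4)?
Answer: -120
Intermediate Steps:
q(b, P) = -4*b
z(A, E) = -5*A - 5*E (z(A, E) = (A + E)*(-5) = -5*A - 5*E)
x(R, Q) = -6 (x(R, Q) = -5 - 1 = -6)
x(11, 26)*z(q(-1, -5), -8) = -6*(-(-20)*(-1) - 5*(-8)) = -6*(-5*4 + 40) = -6*(-20 + 40) = -6*20 = -120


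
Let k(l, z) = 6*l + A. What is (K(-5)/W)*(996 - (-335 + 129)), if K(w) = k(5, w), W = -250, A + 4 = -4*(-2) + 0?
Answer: -20434/125 ≈ -163.47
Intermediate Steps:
A = 4 (A = -4 + (-4*(-2) + 0) = -4 + (8 + 0) = -4 + 8 = 4)
k(l, z) = 4 + 6*l (k(l, z) = 6*l + 4 = 4 + 6*l)
K(w) = 34 (K(w) = 4 + 6*5 = 4 + 30 = 34)
(K(-5)/W)*(996 - (-335 + 129)) = (34/(-250))*(996 - (-335 + 129)) = (34*(-1/250))*(996 - 1*(-206)) = -17*(996 + 206)/125 = -17/125*1202 = -20434/125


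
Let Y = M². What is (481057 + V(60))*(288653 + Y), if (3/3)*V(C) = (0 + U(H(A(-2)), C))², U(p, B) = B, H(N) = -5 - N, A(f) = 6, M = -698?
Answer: 376024526049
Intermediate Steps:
Y = 487204 (Y = (-698)² = 487204)
V(C) = C² (V(C) = (0 + C)² = C²)
(481057 + V(60))*(288653 + Y) = (481057 + 60²)*(288653 + 487204) = (481057 + 3600)*775857 = 484657*775857 = 376024526049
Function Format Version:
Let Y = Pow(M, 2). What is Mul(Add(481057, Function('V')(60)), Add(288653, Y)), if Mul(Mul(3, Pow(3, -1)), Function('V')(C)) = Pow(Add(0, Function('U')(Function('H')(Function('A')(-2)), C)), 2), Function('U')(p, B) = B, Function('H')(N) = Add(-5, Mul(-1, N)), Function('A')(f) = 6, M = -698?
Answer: 376024526049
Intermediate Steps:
Y = 487204 (Y = Pow(-698, 2) = 487204)
Function('V')(C) = Pow(C, 2) (Function('V')(C) = Pow(Add(0, C), 2) = Pow(C, 2))
Mul(Add(481057, Function('V')(60)), Add(288653, Y)) = Mul(Add(481057, Pow(60, 2)), Add(288653, 487204)) = Mul(Add(481057, 3600), 775857) = Mul(484657, 775857) = 376024526049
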